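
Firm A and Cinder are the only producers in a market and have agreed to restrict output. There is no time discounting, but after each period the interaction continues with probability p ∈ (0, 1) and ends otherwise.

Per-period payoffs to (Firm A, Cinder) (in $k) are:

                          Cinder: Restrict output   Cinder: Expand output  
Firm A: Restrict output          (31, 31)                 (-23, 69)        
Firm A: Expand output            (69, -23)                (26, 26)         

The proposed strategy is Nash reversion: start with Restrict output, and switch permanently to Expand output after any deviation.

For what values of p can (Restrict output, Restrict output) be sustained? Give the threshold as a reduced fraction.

With no time discounting, the continuation probability p plays the role of the discount factor.
Grim-trigger IC: 31/(1−p) ≥ 69 + 26p/(1−p) ⇒ p ≥ (69−31)/(69−26) = 38/43.

38/43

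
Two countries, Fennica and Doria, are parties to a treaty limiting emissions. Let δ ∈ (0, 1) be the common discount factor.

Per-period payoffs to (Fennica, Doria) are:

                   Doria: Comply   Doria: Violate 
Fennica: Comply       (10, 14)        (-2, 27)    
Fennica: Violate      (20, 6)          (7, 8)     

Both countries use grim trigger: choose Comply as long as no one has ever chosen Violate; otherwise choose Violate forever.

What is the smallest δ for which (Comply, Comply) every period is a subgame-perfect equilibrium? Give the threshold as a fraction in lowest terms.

Fennica's threshold: (20−10)/(20−7) = 10/13.
Doria's threshold: (27−14)/(27−8) = 13/19.
10/13 > 13/19, so Fennica binds and δ* = 10/13.

10/13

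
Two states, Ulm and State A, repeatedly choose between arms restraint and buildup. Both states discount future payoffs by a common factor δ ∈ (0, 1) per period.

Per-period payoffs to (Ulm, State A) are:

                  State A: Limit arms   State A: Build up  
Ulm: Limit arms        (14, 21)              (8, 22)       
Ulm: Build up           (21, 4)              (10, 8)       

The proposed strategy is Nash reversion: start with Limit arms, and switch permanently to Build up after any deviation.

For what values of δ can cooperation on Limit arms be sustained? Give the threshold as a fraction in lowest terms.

Ulm's threshold: (21−14)/(21−10) = 7/11.
State A's threshold: (22−21)/(22−8) = 1/14.
7/11 > 1/14, so Ulm binds and δ* = 7/11.

7/11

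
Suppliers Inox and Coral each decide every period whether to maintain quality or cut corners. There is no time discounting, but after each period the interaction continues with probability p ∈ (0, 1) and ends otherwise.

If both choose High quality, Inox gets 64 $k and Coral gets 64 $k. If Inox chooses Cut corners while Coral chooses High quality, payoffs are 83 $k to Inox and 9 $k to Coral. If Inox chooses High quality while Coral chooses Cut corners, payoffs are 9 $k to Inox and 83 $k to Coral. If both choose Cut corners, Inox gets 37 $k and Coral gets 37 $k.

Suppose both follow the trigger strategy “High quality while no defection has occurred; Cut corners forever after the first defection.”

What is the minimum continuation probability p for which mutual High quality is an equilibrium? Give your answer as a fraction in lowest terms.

With no time discounting, the continuation probability p plays the role of the discount factor.
Grim-trigger IC: 64/(1−p) ≥ 83 + 37p/(1−p) ⇒ p ≥ (83−64)/(83−37) = 19/46.

19/46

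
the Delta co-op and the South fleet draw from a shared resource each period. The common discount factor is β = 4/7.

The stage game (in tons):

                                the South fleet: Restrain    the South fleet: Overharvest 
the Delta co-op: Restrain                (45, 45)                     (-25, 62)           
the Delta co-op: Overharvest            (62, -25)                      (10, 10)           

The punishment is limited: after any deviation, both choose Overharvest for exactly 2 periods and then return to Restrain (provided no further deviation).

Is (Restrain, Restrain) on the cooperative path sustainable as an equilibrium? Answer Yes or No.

Comparing payoff streams over the 3 periods until play realigns: cooperate → 45(1+β+…+β^2); deviate → 62 + 10(β+…+β^2).
Cooperation is sustained iff (45−10)(β+…+β^2) ≥ 62−45.
β+…+β^2 = 4/7·(1−(4/7)^2)/(1−4/7) = 0.8980, and (62−45)/(45−10) = 0.4857.
0.8980 ≥ 0.4857, so cooperation is sustainable.

Yes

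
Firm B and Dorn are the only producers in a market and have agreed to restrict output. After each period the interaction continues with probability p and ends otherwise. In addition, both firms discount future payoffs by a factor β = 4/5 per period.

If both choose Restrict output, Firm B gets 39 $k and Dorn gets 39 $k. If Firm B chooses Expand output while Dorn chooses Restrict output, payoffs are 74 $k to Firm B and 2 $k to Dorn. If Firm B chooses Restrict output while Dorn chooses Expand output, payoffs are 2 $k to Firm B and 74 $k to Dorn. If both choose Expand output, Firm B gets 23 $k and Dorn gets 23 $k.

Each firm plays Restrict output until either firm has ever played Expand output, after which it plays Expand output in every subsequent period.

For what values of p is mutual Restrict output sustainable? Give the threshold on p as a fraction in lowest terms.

Expected continuation weight on next period's payoff is β·p = 4/5·p, which plays the role of the discount factor.
Cooperation requires 4/5·p ≥ (74−39)/(74−23) = 35/51, hence p ≥ 175/204.

175/204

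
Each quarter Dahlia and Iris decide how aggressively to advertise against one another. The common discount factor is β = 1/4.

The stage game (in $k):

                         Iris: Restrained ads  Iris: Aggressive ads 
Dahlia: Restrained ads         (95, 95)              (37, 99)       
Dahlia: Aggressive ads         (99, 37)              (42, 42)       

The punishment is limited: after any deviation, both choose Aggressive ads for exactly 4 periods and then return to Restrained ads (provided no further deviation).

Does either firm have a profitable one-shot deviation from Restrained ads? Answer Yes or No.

A one-shot deviation gives 99 now, then 42 for 4 periods, then back to 95.
Gain from deviating: (99−95) today; loss: (95−42) in each of the next 4 periods.
No-deviation condition: (95−42)(β+…+β^4) ≥ 99−95, i.e. β+…+β^4 ≥ 4/53.
At β = 1/4: β+…+β^4 = 0.3320 ≥ 0.0755.
So cooperation is sustainable.

No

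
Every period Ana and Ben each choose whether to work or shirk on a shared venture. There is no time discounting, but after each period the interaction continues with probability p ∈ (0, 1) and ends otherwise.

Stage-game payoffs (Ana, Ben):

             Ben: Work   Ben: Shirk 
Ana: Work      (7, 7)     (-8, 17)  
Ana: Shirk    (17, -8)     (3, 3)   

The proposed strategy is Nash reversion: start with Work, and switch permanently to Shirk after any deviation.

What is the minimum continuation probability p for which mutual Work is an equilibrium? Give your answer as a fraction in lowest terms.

With no time discounting, the continuation probability p plays the role of the discount factor.
Grim-trigger IC: 7/(1−p) ≥ 17 + 3p/(1−p) ⇒ p ≥ (17−7)/(17−3) = 5/7.

5/7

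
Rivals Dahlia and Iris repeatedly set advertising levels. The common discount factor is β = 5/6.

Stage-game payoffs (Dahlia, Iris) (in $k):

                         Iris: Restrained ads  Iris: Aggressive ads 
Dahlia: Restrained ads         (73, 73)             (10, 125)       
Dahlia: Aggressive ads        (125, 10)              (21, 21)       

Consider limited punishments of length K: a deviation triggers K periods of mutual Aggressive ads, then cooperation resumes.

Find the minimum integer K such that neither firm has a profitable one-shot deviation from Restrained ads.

Need Σ_{k=1}^{K} β^k ≥ (125−73)/(73−21) = 1.0000 at β = 5/6.
At K = 1 the sum is 0.8333 < 1.0000; at K = 2 it is 1.5278 ≥ 1.0000.
So the minimum punishment length is K = 2.

2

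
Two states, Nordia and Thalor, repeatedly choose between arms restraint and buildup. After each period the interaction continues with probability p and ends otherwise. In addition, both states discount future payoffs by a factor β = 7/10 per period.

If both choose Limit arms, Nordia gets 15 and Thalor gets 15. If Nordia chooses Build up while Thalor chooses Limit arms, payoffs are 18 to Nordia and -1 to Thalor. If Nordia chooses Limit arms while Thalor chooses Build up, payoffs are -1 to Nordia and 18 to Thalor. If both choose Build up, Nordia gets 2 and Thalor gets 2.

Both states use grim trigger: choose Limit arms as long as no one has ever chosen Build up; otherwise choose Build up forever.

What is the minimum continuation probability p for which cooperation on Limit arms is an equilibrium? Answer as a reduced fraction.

15/56

With continuation probability p and discount β, the effective per-period discount factor is βp.
Grim-trigger IC: βp ≥ (18−15)/(18−2) = 3/16.
So p ≥ (3/16)/(7/10) = 15/56.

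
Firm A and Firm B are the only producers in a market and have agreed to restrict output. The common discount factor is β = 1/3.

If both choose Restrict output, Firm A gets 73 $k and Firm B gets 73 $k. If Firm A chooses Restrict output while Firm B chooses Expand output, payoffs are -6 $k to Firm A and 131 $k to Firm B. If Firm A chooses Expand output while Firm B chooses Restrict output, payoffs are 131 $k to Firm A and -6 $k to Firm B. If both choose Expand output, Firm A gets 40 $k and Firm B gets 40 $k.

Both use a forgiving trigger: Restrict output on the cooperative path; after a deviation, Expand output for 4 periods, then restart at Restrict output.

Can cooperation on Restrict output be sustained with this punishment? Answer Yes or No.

No

Comparing payoff streams over the 5 periods until play realigns: cooperate → 73(1+β+…+β^4); deviate → 131 + 40(β+…+β^4).
Cooperation is sustained iff (73−40)(β+…+β^4) ≥ 131−73.
β+…+β^4 = 1/3·(1−(1/3)^4)/(1−1/3) = 0.4938, and (131−73)/(73−40) = 1.7576.
0.4938 < 1.7576, so cooperation is not sustainable.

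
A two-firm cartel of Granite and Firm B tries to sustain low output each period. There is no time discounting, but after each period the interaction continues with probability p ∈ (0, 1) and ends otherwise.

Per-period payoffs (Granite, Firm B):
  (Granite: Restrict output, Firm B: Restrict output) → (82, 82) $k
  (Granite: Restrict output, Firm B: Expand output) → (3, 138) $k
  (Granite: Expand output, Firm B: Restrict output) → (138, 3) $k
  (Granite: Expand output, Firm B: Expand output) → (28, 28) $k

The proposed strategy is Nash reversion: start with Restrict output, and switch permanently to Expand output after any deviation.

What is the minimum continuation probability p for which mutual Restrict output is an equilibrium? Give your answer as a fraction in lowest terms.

With no time discounting, the continuation probability p plays the role of the discount factor.
Grim-trigger IC: 82/(1−p) ≥ 138 + 28p/(1−p) ⇒ p ≥ (138−82)/(138−28) = 28/55.

28/55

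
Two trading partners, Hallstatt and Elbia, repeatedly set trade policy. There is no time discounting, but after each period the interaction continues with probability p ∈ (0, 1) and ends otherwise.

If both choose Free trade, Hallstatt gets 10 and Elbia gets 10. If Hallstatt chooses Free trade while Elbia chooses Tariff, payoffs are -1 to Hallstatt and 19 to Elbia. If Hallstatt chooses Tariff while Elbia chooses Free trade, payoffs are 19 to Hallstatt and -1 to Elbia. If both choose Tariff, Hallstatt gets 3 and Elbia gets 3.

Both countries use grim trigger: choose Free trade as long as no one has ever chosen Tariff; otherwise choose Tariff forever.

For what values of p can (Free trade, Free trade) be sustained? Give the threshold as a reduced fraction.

9/16

Expected cooperation value is 10 + p·10 + p²·10 + … = 10/(1−p); deviation gives 19 + p·3/(1−p).
10 ≥ 19(1−p) + 3p ⇒ 16p ≥ 9 ⇒ p ≥ 9/16.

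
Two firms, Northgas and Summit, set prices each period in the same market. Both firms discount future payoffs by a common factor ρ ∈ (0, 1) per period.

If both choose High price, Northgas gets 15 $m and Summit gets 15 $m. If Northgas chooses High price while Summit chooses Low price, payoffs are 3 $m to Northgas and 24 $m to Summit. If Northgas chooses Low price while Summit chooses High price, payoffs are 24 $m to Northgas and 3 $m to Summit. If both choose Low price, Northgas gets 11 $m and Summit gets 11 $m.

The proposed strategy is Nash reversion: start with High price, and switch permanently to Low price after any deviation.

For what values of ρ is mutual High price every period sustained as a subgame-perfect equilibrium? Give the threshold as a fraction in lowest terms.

Cooperation forever yields 15 each period: 15/(1−ρ).
Deviating yields 24 once, then 11 forever: 24 + 11ρ/(1−ρ).
No profitable deviation requires 15/(1−ρ) ≥ 24 + 11ρ/(1−ρ).
Multiplying by (1−ρ): 15 ≥ 24(1−ρ) + 11ρ = 24 − 13ρ.
So 13ρ ≥ 9, i.e. ρ ≥ 9/13.

9/13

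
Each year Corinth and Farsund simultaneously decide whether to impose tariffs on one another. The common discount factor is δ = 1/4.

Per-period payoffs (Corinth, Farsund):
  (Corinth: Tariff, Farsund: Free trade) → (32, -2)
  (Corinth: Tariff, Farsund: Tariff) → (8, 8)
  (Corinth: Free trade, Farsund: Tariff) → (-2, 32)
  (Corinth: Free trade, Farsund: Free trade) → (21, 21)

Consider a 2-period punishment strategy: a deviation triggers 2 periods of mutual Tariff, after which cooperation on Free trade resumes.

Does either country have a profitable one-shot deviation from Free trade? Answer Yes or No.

Yes

A one-shot deviation gives 32 now, then 8 for 2 periods, then back to 21.
Gain from deviating: (32−21) today; loss: (21−8) in each of the next 2 periods.
No-deviation condition: (21−8)(δ+…+δ^2) ≥ 32−21, i.e. δ+…+δ^2 ≥ 11/13.
At δ = 1/4: δ+…+δ^2 = 0.3125 < 0.8462.
So cooperation is not sustainable.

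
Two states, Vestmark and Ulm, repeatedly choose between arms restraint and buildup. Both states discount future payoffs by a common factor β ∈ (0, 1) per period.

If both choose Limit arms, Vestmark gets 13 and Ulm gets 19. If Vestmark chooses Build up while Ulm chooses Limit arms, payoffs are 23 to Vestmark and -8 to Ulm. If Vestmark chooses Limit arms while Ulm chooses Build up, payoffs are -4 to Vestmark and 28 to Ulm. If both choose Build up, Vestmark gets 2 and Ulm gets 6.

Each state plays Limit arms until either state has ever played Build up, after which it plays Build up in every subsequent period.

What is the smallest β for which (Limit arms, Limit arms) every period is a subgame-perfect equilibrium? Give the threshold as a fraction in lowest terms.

Vestmark: cooperation gives 13 each period; deviation gives 23 once then 2 forever.
  13/(1−β) ≥ 23 + 2β/(1−β) ⇒ β ≥ 10/21.
Ulm: cooperation gives 19 each period; deviation gives 28 once then 6 forever.
  β ≥ 9/22.
Both must hold, so the binding constraint is Vestmark's: β ≥ 10/21.

10/21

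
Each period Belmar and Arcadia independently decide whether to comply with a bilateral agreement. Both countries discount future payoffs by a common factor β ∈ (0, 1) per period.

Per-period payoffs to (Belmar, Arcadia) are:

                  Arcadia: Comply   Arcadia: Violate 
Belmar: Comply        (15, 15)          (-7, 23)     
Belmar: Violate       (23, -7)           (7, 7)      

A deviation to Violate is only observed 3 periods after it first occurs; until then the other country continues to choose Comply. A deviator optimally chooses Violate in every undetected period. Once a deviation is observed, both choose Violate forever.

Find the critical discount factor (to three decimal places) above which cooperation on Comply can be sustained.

0.794

Deviating for the 3 undetected periods gains 23−15 = 8 per period over cooperation, then loses 15−7 = 8 per period forever once punishment starts.
Gain: 8(1 + β + … + β^2); loss: 8·β^3/(1−β).
No profitable deviation ⇔ 8(1−β^3) ≤ 8·β^3, i.e. β^3 ≥ 8/(8+8) = 1/2.
Hence β ≥ (1/2)^(1/3) ≈ 0.794.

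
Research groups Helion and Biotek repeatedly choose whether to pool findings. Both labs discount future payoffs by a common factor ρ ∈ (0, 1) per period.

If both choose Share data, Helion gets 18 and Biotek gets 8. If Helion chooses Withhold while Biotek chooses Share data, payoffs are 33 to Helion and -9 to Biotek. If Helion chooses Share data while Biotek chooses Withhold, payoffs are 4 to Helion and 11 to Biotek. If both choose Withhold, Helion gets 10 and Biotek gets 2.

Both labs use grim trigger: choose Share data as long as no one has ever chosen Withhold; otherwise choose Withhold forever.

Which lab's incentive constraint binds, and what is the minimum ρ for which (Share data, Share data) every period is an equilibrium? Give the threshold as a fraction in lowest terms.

Helion; ρ ≥ 15/23

For Helion: deviation gain 33−18 = 15, per-period punishment loss 18−10 = 8. IC gives ρ ≥ 15/23.
For Biotek: gain 3, loss 6 per period, so ρ ≥ 3/9 = 1/3.
The tighter constraint is Helion's, so cooperation needs ρ ≥ 15/23.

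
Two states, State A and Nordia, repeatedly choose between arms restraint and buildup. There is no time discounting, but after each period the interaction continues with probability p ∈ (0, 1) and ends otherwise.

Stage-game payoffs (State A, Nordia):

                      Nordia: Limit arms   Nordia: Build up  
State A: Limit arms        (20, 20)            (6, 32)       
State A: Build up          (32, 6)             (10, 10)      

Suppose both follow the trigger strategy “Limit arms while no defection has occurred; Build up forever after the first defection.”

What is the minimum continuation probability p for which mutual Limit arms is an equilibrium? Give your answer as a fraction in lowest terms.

6/11

Expected cooperation value is 20 + p·20 + p²·20 + … = 20/(1−p); deviation gives 32 + p·10/(1−p).
20 ≥ 32(1−p) + 10p ⇒ 22p ≥ 12 ⇒ p ≥ 12/22 = 6/11.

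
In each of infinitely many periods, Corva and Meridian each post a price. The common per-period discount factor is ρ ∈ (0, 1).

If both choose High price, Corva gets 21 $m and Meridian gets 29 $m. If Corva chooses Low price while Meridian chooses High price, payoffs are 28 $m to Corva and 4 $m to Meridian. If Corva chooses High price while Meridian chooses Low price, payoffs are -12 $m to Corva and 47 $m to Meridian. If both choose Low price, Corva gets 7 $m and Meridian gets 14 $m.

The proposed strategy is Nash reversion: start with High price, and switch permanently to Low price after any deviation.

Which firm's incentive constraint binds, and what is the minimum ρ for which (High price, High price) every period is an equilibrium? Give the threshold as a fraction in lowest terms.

Corva's threshold: (28−21)/(28−7) = 1/3.
Meridian's threshold: (47−29)/(47−14) = 6/11.
1/3 < 6/11, so Meridian binds and ρ* = 6/11.

Meridian; ρ ≥ 6/11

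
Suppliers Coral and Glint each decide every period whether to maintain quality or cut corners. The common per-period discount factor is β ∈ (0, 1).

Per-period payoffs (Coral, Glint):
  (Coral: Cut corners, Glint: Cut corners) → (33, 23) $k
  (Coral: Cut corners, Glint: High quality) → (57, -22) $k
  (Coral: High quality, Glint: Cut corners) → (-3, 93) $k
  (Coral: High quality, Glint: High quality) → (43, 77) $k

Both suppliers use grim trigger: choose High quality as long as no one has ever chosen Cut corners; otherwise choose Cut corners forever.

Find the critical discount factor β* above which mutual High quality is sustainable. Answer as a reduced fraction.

For Coral: deviation gain 57−43 = 14, per-period punishment loss 43−33 = 10. IC gives β ≥ 14/24 = 7/12.
For Glint: gain 16, loss 54 per period, so β ≥ 16/70 = 8/35.
The tighter constraint is Coral's, so cooperation needs β ≥ 7/12.

7/12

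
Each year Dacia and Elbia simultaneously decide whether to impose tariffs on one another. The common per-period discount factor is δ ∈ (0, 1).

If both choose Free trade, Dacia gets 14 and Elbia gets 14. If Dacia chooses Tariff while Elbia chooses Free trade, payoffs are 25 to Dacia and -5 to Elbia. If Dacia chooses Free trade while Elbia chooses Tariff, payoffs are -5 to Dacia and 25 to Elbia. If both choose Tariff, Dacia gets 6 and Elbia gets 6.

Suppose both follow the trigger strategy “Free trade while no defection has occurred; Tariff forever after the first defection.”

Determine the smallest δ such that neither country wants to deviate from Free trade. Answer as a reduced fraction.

11/19

Cooperation forever yields 14 each period: 14/(1−δ).
Deviating yields 25 once, then 6 forever: 25 + 6δ/(1−δ).
No profitable deviation requires 14/(1−δ) ≥ 25 + 6δ/(1−δ).
Multiplying by (1−δ): 14 ≥ 25(1−δ) + 6δ = 25 − 19δ.
So 19δ ≥ 11, i.e. δ ≥ 11/19.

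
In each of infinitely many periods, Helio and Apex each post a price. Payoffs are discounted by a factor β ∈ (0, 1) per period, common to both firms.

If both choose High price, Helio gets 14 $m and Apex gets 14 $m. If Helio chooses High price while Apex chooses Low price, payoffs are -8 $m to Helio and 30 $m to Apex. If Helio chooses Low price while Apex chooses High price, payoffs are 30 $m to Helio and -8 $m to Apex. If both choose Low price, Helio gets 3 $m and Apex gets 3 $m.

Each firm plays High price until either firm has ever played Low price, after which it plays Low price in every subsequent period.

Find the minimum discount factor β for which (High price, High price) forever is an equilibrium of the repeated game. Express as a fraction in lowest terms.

Under grim trigger the critical discount factor is (T−C)/(T−P) with T = 30, C = 14, P = 3.
β* = (30−14)/(30−3) = 16/27.

16/27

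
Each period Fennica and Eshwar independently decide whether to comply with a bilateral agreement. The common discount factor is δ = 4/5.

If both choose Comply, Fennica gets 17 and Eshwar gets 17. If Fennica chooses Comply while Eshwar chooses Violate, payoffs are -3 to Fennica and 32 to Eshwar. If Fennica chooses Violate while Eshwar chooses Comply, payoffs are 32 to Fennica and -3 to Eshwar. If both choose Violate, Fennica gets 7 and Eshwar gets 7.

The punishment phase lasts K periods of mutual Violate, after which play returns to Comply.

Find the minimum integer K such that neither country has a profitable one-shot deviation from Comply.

No profitable deviation requires (17−7)(δ+…+δ^K) ≥ 32−17, i.e. δ+…+δ^K ≥ 3/2 ≈ 1.5000.
With δ = 4/5, the partial sums are K=1: 0.8000, K=2: 1.4400, K=3: 1.9520.
K = 3 is the first length at which the sum reaches 1.5000.

3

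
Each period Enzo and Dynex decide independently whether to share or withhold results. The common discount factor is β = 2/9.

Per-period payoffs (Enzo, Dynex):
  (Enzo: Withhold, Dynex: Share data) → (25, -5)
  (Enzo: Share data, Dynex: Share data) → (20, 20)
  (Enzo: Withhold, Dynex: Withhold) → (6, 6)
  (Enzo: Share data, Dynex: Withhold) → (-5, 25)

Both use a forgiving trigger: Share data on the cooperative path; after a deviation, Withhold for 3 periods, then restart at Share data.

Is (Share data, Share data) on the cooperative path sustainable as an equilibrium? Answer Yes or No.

A one-shot deviation gives 25 now, then 6 for 3 periods, then back to 20.
Gain from deviating: (25−20) today; loss: (20−6) in each of the next 3 periods.
No-deviation condition: (20−6)(β+…+β^3) ≥ 25−20, i.e. β+…+β^3 ≥ 5/14.
At β = 2/9: β+…+β^3 = 0.2826 < 0.3571.
So cooperation is not sustainable.

No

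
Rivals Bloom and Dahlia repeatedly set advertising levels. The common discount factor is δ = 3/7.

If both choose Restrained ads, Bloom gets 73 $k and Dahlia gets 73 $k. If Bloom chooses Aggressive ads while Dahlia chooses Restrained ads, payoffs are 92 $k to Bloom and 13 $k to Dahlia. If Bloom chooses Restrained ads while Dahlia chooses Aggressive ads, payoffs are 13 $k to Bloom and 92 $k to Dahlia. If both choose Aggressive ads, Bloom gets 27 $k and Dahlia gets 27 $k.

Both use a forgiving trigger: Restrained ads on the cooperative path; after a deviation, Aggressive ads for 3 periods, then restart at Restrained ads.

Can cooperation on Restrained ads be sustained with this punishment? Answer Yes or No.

IC: δ+…+δ^3 ≥ (92−73)/(73−27) = 19/46.
At δ = 3/7: partial sum = 0.6910 ≥ 0.4130. Cooperation sustainable.

Yes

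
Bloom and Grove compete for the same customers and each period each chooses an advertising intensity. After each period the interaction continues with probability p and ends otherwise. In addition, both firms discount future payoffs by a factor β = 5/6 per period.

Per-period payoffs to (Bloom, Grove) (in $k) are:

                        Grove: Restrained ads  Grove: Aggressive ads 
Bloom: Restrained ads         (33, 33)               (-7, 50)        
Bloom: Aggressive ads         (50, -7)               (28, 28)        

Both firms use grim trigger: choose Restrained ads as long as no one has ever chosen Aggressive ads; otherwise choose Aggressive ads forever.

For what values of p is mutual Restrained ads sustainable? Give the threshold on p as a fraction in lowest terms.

51/55

With continuation probability p and discount β, the effective per-period discount factor is βp.
Grim-trigger IC: βp ≥ (50−33)/(50−28) = 17/22.
So p ≥ (17/22)/(5/6) = 51/55.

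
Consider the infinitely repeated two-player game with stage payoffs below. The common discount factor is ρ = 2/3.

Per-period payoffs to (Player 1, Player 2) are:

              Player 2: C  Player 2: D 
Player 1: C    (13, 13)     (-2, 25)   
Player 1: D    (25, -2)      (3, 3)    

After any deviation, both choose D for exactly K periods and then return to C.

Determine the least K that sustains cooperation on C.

3

Need Σ_{k=1}^{K} ρ^k ≥ (25−13)/(13−3) = 1.2000 at ρ = 2/3.
At K = 2 the sum is 1.1111 < 1.2000; at K = 3 it is 1.4074 ≥ 1.2000.
So the minimum punishment length is K = 3.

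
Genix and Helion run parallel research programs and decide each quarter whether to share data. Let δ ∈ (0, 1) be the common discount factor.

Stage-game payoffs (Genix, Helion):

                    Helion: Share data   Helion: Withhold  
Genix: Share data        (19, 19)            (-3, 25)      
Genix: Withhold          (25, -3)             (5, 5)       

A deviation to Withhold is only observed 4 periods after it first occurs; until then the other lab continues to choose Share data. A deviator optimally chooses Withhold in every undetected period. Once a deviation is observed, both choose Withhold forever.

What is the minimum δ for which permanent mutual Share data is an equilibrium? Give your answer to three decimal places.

The best deviation is to choose Withhold for all 4 undetected periods, earning 25 each, then 5 forever once detected.
Deviation value: 25(1−δ^4)/(1−δ) + 5δ^4/(1−δ); cooperation value: 19/(1−δ).
IC: 19 ≥ 25(1−δ^4) + 5δ^4 = 25 − 20δ^4.
So δ^4 ≥ 6/20 = 3/10, giving δ ≥ (3/10)^(1/4) ≈ 0.740.

0.740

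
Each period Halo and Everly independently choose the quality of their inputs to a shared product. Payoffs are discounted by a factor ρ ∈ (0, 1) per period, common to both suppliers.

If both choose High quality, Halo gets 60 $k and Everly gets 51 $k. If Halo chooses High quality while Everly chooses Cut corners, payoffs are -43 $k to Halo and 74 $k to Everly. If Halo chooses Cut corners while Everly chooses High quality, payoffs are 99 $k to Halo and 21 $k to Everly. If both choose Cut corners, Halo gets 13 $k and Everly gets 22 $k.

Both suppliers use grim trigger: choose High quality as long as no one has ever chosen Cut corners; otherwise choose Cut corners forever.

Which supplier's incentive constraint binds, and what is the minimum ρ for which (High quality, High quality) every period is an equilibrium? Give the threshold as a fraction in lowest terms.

Halo; ρ ≥ 39/86

Halo: cooperation gives 60 each period; deviation gives 99 once then 13 forever.
  60/(1−ρ) ≥ 99 + 13ρ/(1−ρ) ⇒ ρ ≥ 39/86.
Everly: cooperation gives 51 each period; deviation gives 74 once then 22 forever.
  ρ ≥ 23/52.
Both must hold, so the binding constraint is Halo's: ρ ≥ 39/86.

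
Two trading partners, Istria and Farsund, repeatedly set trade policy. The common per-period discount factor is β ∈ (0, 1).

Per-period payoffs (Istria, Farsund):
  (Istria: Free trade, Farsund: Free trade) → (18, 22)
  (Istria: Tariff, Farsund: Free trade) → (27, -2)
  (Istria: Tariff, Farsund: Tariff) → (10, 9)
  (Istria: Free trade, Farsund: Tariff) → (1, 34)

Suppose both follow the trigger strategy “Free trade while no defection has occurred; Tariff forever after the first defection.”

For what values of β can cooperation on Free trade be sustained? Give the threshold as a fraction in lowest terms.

Istria's threshold: (27−18)/(27−10) = 9/17.
Farsund's threshold: (34−22)/(34−9) = 12/25.
9/17 > 12/25, so Istria binds and β* = 9/17.

9/17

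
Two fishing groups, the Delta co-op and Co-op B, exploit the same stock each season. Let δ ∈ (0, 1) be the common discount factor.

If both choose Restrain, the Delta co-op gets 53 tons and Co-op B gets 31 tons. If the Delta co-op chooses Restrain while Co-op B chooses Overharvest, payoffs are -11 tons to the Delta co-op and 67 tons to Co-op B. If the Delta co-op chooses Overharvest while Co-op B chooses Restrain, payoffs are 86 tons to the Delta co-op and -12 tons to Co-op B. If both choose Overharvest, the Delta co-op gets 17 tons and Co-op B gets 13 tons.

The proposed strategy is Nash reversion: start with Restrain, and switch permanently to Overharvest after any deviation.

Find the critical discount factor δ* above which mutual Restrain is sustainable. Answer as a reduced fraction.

2/3

the Delta co-op's threshold: (86−53)/(86−17) = 11/23.
Co-op B's threshold: (67−31)/(67−13) = 2/3.
11/23 < 2/3, so Co-op B binds and δ* = 2/3.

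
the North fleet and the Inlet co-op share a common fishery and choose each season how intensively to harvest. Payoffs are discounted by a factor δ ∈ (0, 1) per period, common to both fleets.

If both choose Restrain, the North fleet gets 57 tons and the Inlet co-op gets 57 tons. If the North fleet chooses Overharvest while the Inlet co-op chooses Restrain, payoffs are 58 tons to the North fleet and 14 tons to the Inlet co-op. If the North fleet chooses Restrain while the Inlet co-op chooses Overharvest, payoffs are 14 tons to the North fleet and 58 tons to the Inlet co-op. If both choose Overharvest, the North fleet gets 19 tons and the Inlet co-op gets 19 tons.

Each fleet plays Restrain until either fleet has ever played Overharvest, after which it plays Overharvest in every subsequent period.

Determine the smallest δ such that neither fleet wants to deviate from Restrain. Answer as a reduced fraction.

Under grim trigger the critical discount factor is (T−C)/(T−P) with T = 58, C = 57, P = 19.
δ* = (58−57)/(58−19) = 1/39.

1/39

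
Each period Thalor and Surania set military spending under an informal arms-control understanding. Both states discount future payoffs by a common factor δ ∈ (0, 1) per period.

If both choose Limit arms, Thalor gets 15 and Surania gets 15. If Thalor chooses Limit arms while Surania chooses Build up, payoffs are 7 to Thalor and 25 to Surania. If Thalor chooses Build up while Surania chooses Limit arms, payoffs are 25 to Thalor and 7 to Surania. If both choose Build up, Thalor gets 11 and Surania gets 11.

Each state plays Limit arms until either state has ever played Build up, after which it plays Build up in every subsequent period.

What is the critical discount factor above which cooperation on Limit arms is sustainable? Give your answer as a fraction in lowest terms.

5/7

Cooperation forever yields 15 each period: 15/(1−δ).
Deviating yields 25 once, then 11 forever: 25 + 11δ/(1−δ).
No profitable deviation requires 15/(1−δ) ≥ 25 + 11δ/(1−δ).
Multiplying by (1−δ): 15 ≥ 25(1−δ) + 11δ = 25 − 14δ.
So 14δ ≥ 10, i.e. δ ≥ 10/14 = 5/7.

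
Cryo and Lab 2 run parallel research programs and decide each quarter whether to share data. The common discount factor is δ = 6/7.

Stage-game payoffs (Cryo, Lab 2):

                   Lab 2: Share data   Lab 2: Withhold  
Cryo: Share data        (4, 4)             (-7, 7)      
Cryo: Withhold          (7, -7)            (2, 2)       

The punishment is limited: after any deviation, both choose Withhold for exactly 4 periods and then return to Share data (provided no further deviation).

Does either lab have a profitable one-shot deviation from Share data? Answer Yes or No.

No

Comparing payoff streams over the 5 periods until play realigns: cooperate → 4(1+δ+…+δ^4); deviate → 7 + 2(δ+…+δ^4).
Cooperation is sustained iff (4−2)(δ+…+δ^4) ≥ 7−4.
δ+…+δ^4 = 6/7·(1−(6/7)^4)/(1−6/7) = 2.7613, and (7−4)/(4−2) = 1.5000.
2.7613 ≥ 1.5000, so cooperation is sustainable.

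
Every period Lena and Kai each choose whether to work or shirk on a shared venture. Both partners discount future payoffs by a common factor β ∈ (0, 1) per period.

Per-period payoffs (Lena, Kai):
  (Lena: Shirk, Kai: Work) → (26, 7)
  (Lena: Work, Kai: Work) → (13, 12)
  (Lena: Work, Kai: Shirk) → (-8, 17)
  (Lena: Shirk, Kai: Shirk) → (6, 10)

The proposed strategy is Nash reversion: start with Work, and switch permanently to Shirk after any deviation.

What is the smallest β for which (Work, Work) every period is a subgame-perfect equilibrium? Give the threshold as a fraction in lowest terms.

5/7

Lena's threshold: (26−13)/(26−6) = 13/20.
Kai's threshold: (17−12)/(17−10) = 5/7.
13/20 < 5/7, so Kai binds and β* = 5/7.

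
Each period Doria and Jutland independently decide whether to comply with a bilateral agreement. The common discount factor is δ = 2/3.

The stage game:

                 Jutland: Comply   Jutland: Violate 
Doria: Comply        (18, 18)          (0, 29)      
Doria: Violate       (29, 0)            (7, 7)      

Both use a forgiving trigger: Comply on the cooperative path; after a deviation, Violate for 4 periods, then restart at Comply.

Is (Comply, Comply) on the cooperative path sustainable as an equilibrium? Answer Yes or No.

Comparing payoff streams over the 5 periods until play realigns: cooperate → 18(1+δ+…+δ^4); deviate → 29 + 7(δ+…+δ^4).
Cooperation is sustained iff (18−7)(δ+…+δ^4) ≥ 29−18.
δ+…+δ^4 = 2/3·(1−(2/3)^4)/(1−2/3) = 1.6049, and (29−18)/(18−7) = 1.0000.
1.6049 ≥ 1.0000, so cooperation is sustainable.

Yes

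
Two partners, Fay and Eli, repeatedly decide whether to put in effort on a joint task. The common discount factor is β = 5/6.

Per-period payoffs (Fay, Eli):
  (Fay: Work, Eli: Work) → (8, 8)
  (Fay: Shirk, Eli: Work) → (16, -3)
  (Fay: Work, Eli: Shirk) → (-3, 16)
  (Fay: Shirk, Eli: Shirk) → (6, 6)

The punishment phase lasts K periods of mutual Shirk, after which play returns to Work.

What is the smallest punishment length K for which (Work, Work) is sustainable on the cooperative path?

9

IC: β(1−β^K)/(1−β) ≥ (16−8)/(8−6) = 4.
With β = 5/6: need 1 − β^K ≥ 4·(1−5/6)/(5/6), i.e. β^K ≤ 0.2000.
Since (5/6)^8 = 0.2326 and (5/6)^9 = 0.1938, the smallest such K is 9.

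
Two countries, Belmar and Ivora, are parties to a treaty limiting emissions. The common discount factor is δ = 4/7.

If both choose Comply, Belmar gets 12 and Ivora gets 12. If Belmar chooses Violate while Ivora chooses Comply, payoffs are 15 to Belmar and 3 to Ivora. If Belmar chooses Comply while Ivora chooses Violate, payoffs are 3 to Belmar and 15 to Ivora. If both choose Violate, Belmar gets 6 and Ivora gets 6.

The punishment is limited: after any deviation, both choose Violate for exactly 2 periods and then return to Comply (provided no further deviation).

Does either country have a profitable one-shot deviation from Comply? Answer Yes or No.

Comparing payoff streams over the 3 periods until play realigns: cooperate → 12(1+δ+…+δ^2); deviate → 15 + 6(δ+…+δ^2).
Cooperation is sustained iff (12−6)(δ+…+δ^2) ≥ 15−12.
δ+…+δ^2 = 4/7·(1−(4/7)^2)/(1−4/7) = 0.8980, and (15−12)/(12−6) = 0.5000.
0.8980 ≥ 0.5000, so cooperation is sustainable.

No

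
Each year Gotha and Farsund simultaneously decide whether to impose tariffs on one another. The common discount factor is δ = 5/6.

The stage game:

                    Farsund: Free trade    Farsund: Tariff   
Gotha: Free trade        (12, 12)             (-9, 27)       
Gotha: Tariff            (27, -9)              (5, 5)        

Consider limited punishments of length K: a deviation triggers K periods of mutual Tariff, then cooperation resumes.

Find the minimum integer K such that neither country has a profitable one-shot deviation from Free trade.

4

No profitable deviation requires (12−5)(δ+…+δ^K) ≥ 27−12, i.e. δ+…+δ^K ≥ 15/7 ≈ 2.1429.
With δ = 5/6, the partial sums are K=1: 0.8333, K=2: 1.5278, K=3: 2.1065, K=4: 2.5887.
K = 4 is the first length at which the sum reaches 2.1429.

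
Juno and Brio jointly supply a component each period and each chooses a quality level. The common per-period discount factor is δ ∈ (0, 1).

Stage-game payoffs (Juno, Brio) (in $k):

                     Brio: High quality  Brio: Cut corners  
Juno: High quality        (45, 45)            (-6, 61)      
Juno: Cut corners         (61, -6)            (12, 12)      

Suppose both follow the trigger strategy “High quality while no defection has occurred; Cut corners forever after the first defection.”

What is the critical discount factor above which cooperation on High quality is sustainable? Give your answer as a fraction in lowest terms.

Under grim trigger the critical discount factor is (T−C)/(T−P) with T = 61, C = 45, P = 12.
δ* = (61−45)/(61−12) = 16/49.

16/49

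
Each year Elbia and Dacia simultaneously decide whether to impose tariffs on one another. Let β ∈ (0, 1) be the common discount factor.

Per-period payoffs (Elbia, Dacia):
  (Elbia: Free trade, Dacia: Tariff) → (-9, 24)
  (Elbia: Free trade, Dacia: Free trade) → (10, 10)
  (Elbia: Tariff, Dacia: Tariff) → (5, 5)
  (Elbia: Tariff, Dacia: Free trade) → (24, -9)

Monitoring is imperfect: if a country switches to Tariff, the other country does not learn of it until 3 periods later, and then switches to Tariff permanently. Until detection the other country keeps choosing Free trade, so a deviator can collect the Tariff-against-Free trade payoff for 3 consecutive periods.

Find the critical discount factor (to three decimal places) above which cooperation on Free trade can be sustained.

Deviating for the 3 undetected periods gains 24−10 = 14 per period over cooperation, then loses 10−5 = 5 per period forever once punishment starts.
Gain: 14(1 + β + … + β^2); loss: 5·β^3/(1−β).
No profitable deviation ⇔ 14(1−β^3) ≤ 5·β^3, i.e. β^3 ≥ 14/(14+5) = 14/19.
Hence β ≥ (14/19)^(1/3) ≈ 0.903.

0.903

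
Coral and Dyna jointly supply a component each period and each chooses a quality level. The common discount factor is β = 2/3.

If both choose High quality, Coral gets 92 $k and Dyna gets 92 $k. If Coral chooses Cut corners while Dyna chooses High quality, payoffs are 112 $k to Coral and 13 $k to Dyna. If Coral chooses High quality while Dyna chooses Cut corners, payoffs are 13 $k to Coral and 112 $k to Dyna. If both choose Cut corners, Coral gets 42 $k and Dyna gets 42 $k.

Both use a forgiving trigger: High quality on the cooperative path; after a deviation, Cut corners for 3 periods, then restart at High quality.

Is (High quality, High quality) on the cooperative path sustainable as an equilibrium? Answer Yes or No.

Comparing payoff streams over the 4 periods until play realigns: cooperate → 92(1+β+…+β^3); deviate → 112 + 42(β+…+β^3).
Cooperation is sustained iff (92−42)(β+…+β^3) ≥ 112−92.
β+…+β^3 = 2/3·(1−(2/3)^3)/(1−2/3) = 1.4074, and (112−92)/(92−42) = 0.4000.
1.4074 ≥ 0.4000, so cooperation is sustainable.

Yes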